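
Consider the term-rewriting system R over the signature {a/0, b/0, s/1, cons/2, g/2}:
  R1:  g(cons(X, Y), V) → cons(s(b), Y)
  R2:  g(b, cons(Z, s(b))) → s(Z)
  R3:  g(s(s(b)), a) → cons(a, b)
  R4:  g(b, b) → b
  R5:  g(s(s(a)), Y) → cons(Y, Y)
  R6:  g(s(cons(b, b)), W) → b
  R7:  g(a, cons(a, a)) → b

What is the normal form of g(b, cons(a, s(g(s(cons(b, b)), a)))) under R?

1. g(b, cons(a, s(g(s(cons(b, b)), a))))  →  g(b, cons(a, s(b)))   [R6 at 2.2.1]
2. g(b, cons(a, s(b)))  →  s(a)   [R2 at ε]

s(a)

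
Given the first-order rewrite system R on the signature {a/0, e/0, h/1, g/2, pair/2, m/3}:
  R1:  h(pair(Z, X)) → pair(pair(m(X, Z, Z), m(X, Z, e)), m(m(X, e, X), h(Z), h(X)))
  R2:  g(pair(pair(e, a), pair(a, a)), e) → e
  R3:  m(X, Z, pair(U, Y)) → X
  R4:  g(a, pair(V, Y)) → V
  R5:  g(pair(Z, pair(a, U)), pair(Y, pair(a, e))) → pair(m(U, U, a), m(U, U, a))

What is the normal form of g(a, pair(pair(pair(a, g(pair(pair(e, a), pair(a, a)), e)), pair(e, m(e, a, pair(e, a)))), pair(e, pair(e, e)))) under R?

1. g(a, pair(pair(pair(a, g(pair(pair(e, a), pair(a, a)), e)), pair(e, m(e, a, pair(e, a)))), pair(e, pair(e, e))))  →  pair(pair(a, g(pair(pair(e, a), pair(a, a)), e)), pair(e, m(e, a, pair(e, a))))   [R4 at ε]
2. pair(pair(a, g(pair(pair(e, a), pair(a, a)), e)), pair(e, m(e, a, pair(e, a))))  →  pair(pair(a, e), pair(e, m(e, a, pair(e, a))))   [R2 at 1.2]
3. pair(pair(a, e), pair(e, m(e, a, pair(e, a))))  →  pair(pair(a, e), pair(e, e))   [R3 at 2.2]

pair(pair(a, e), pair(e, e))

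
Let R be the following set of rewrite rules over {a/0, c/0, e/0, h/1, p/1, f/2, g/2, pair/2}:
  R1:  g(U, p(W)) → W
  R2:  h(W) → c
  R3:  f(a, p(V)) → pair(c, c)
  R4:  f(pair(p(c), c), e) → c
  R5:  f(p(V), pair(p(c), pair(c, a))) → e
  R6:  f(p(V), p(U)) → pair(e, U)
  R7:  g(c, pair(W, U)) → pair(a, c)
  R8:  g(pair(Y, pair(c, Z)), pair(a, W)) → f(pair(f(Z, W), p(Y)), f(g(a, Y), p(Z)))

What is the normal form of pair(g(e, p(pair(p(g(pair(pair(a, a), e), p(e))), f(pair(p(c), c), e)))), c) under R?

1. pair(g(e, p(pair(p(g(pair(pair(a, a), e), p(e))), f(pair(p(c), c), e)))), c)  →  pair(pair(p(g(pair(pair(a, a), e), p(e))), f(pair(p(c), c), e)), c)   [R1 at 1]
2. pair(pair(p(g(pair(pair(a, a), e), p(e))), f(pair(p(c), c), e)), c)  →  pair(pair(p(e), f(pair(p(c), c), e)), c)   [R1 at 1.1.1]
3. pair(pair(p(e), f(pair(p(c), c), e)), c)  →  pair(pair(p(e), c), c)   [R4 at 1.2]

pair(pair(p(e), c), c)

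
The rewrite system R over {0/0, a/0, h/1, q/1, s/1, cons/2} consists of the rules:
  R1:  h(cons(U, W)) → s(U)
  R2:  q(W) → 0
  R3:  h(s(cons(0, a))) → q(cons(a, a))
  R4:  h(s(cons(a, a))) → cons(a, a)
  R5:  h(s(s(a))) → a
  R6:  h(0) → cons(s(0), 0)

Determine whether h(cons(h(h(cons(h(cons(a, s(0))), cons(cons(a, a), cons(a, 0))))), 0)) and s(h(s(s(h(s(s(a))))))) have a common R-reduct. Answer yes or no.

Reduce t₁ = h(cons(h(h(cons(h(cons(a, s(0))), cons(cons(a, a), cons(a, 0))))), 0)):
1. h(cons(h(h(cons(h(cons(a, s(0))), cons(cons(a, a), cons(a, 0))))), 0))  →  s(h(h(cons(h(cons(a, s(0))), cons(cons(a, a), cons(a, 0))))))   [R1 at ε]
2. s(h(h(cons(h(cons(a, s(0))), cons(cons(a, a), cons(a, 0))))))  →  s(h(s(h(cons(a, s(0))))))   [R1 at 1.1]
3. s(h(s(h(cons(a, s(0))))))  →  s(h(s(s(a))))   [R1 at 1.1.1]
4. s(h(s(s(a))))  →  s(a)   [R5 at 1]

Reduce t₂ = s(h(s(s(h(s(s(a))))))):
1. s(h(s(s(h(s(s(a)))))))  →  s(h(s(s(a))))   [R5 at 1.1.1.1]
2. s(h(s(s(a))))  →  s(a)   [R5 at 1]

yes — NF(t₁) = s(a), NF(t₂) = s(a)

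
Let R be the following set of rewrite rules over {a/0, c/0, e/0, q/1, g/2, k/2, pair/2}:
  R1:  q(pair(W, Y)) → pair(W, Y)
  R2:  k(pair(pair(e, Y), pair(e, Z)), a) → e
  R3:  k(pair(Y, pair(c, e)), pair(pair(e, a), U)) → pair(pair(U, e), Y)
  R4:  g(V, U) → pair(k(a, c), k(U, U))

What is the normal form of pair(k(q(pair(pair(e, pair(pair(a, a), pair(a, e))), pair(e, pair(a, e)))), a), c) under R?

1. pair(k(q(pair(pair(e, pair(pair(a, a), pair(a, e))), pair(e, pair(a, e)))), a), c)  →  pair(k(pair(pair(e, pair(pair(a, a), pair(a, e))), pair(e, pair(a, e))), a), c)   [R1 at 1.1]
2. pair(k(pair(pair(e, pair(pair(a, a), pair(a, e))), pair(e, pair(a, e))), a), c)  →  pair(e, c)   [R2 at 1]

pair(e, c)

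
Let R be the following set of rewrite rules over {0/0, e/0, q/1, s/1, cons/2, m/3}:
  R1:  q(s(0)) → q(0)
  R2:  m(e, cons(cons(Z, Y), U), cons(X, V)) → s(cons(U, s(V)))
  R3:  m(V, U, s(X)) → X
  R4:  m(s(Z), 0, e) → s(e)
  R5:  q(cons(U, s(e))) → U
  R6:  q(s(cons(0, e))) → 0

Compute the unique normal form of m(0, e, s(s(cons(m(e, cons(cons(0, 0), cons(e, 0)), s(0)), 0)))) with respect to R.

1. m(0, e, s(s(cons(m(e, cons(cons(0, 0), cons(e, 0)), s(0)), 0))))  →  s(cons(m(e, cons(cons(0, 0), cons(e, 0)), s(0)), 0))   [R3 at ε]
2. s(cons(m(e, cons(cons(0, 0), cons(e, 0)), s(0)), 0))  →  s(cons(0, 0))   [R3 at 1.1]

s(cons(0, 0))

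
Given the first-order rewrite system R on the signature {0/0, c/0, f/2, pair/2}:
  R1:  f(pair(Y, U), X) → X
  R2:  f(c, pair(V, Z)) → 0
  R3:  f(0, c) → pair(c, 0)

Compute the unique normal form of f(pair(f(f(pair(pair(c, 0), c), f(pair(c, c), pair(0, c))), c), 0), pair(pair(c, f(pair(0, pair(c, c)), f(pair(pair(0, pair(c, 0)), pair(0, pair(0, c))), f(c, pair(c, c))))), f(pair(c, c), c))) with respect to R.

pair(pair(c, 0), c)

1. f(pair(f(f(pair(pair(c, 0), c), f(pair(c, c), pair(0, c))), c), 0), pair(pair(c, f(pair(0, pair(c, c)), f(pair(pair(0, pair(c, 0)), pair(0, pair(0, c))), f(c, pair(c, c))))), f(pair(c, c), c)))  →  pair(pair(c, f(pair(0, pair(c, c)), f(pair(pair(0, pair(c, 0)), pair(0, pair(0, c))), f(c, pair(c, c))))), f(pair(c, c), c))   [R1 at ε]
2. pair(pair(c, f(pair(0, pair(c, c)), f(pair(pair(0, pair(c, 0)), pair(0, pair(0, c))), f(c, pair(c, c))))), f(pair(c, c), c))  →  pair(pair(c, f(pair(pair(0, pair(c, 0)), pair(0, pair(0, c))), f(c, pair(c, c)))), f(pair(c, c), c))   [R1 at 1.2]
3. pair(pair(c, f(pair(pair(0, pair(c, 0)), pair(0, pair(0, c))), f(c, pair(c, c)))), f(pair(c, c), c))  →  pair(pair(c, f(c, pair(c, c))), f(pair(c, c), c))   [R1 at 1.2]
4. pair(pair(c, f(c, pair(c, c))), f(pair(c, c), c))  →  pair(pair(c, 0), f(pair(c, c), c))   [R2 at 1.2]
5. pair(pair(c, 0), f(pair(c, c), c))  →  pair(pair(c, 0), c)   [R1 at 2]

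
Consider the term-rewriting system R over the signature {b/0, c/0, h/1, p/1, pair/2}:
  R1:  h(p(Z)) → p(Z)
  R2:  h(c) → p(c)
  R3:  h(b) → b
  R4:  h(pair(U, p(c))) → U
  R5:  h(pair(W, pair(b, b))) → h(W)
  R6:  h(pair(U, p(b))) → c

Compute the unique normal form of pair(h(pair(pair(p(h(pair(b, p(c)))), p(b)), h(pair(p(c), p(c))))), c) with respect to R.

1. pair(h(pair(pair(p(h(pair(b, p(c)))), p(b)), h(pair(p(c), p(c))))), c)  →  pair(h(pair(pair(p(b), p(b)), h(pair(p(c), p(c))))), c)   [R4 at 1.1.1.1.1]
2. pair(h(pair(pair(p(b), p(b)), h(pair(p(c), p(c))))), c)  →  pair(h(pair(pair(p(b), p(b)), p(c))), c)   [R4 at 1.1.2]
3. pair(h(pair(pair(p(b), p(b)), p(c))), c)  →  pair(pair(p(b), p(b)), c)   [R4 at 1]

pair(pair(p(b), p(b)), c)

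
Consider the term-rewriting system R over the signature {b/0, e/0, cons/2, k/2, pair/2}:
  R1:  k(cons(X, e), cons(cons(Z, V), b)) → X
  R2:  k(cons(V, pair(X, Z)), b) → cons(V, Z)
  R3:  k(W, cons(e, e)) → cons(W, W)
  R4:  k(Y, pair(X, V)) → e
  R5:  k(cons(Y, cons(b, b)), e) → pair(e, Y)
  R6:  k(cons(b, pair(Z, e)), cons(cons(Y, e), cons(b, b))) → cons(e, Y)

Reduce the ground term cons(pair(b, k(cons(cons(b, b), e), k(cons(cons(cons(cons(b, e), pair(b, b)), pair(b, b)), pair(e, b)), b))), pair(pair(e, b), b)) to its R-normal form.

1. cons(pair(b, k(cons(cons(b, b), e), k(cons(cons(cons(cons(b, e), pair(b, b)), pair(b, b)), pair(e, b)), b))), pair(pair(e, b), b))  →  cons(pair(b, k(cons(cons(b, b), e), cons(cons(cons(cons(b, e), pair(b, b)), pair(b, b)), b))), pair(pair(e, b), b))   [R2 at 1.2.2]
2. cons(pair(b, k(cons(cons(b, b), e), cons(cons(cons(cons(b, e), pair(b, b)), pair(b, b)), b))), pair(pair(e, b), b))  →  cons(pair(b, cons(b, b)), pair(pair(e, b), b))   [R1 at 1.2]

cons(pair(b, cons(b, b)), pair(pair(e, b), b))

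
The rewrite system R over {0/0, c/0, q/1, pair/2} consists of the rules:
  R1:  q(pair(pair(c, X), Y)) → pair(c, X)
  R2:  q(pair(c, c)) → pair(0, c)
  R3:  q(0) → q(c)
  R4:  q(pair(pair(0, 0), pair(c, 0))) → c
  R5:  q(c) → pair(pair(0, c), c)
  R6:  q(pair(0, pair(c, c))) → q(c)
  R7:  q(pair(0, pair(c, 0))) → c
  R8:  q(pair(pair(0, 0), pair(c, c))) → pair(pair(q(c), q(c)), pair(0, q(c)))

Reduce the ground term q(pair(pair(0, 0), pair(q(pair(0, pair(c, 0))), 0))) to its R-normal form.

1. q(pair(pair(0, 0), pair(q(pair(0, pair(c, 0))), 0)))  →  q(pair(pair(0, 0), pair(c, 0)))   [R7 at 1.2.1]
2. q(pair(pair(0, 0), pair(c, 0)))  →  c   [R4 at ε]

c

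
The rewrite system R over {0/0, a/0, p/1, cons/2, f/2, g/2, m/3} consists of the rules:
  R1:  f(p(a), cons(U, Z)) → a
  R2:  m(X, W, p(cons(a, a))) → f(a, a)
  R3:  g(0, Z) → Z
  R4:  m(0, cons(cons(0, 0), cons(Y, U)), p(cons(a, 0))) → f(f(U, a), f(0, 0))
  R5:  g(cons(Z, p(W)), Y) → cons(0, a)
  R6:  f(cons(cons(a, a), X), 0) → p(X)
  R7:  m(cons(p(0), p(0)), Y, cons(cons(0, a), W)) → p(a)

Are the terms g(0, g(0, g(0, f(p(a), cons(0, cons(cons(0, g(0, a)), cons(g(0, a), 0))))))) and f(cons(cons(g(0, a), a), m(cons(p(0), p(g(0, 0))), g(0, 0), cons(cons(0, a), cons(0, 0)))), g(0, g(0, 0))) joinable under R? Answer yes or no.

no — NF(t₁) = a, NF(t₂) = p(p(a))

Reduce t₁ = g(0, g(0, g(0, f(p(a), cons(0, cons(cons(0, g(0, a)), cons(g(0, a), 0))))))):
1. g(0, g(0, g(0, f(p(a), cons(0, cons(cons(0, g(0, a)), cons(g(0, a), 0)))))))  →  g(0, g(0, f(p(a), cons(0, cons(cons(0, g(0, a)), cons(g(0, a), 0))))))   [R3 at ε]
2. g(0, g(0, f(p(a), cons(0, cons(cons(0, g(0, a)), cons(g(0, a), 0))))))  →  g(0, f(p(a), cons(0, cons(cons(0, g(0, a)), cons(g(0, a), 0)))))   [R3 at ε]
3. g(0, f(p(a), cons(0, cons(cons(0, g(0, a)), cons(g(0, a), 0)))))  →  f(p(a), cons(0, cons(cons(0, g(0, a)), cons(g(0, a), 0))))   [R3 at ε]
4. f(p(a), cons(0, cons(cons(0, g(0, a)), cons(g(0, a), 0))))  →  a   [R1 at ε]

Reduce t₂ = f(cons(cons(g(0, a), a), m(cons(p(0), p(g(0, 0))), g(0, 0), cons(cons(0, a), cons(0, 0)))), g(0, g(0, 0))):
1. f(cons(cons(g(0, a), a), m(cons(p(0), p(g(0, 0))), g(0, 0), cons(cons(0, a), cons(0, 0)))), g(0, g(0, 0)))  →  f(cons(cons(a, a), m(cons(p(0), p(g(0, 0))), g(0, 0), cons(cons(0, a), cons(0, 0)))), g(0, g(0, 0)))   [R3 at 1.1.1]
2. f(cons(cons(a, a), m(cons(p(0), p(g(0, 0))), g(0, 0), cons(cons(0, a), cons(0, 0)))), g(0, g(0, 0)))  →  f(cons(cons(a, a), m(cons(p(0), p(0)), g(0, 0), cons(cons(0, a), cons(0, 0)))), g(0, g(0, 0)))   [R3 at 1.2.1.2.1]
3. f(cons(cons(a, a), m(cons(p(0), p(0)), g(0, 0), cons(cons(0, a), cons(0, 0)))), g(0, g(0, 0)))  →  f(cons(cons(a, a), p(a)), g(0, g(0, 0)))   [R7 at 1.2]
4. f(cons(cons(a, a), p(a)), g(0, g(0, 0)))  →  f(cons(cons(a, a), p(a)), g(0, 0))   [R3 at 2]
5. f(cons(cons(a, a), p(a)), g(0, 0))  →  f(cons(cons(a, a), p(a)), 0)   [R3 at 2]
6. f(cons(cons(a, a), p(a)), 0)  →  p(p(a))   [R6 at ε]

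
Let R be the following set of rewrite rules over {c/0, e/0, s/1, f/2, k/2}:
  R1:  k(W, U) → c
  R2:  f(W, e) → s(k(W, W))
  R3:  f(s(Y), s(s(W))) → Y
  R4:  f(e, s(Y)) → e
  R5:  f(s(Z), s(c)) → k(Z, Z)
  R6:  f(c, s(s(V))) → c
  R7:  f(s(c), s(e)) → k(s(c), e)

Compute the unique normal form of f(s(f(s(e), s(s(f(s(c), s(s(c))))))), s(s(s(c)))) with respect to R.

1. f(s(f(s(e), s(s(f(s(c), s(s(c))))))), s(s(s(c))))  →  f(s(e), s(s(f(s(c), s(s(c))))))   [R3 at ε]
2. f(s(e), s(s(f(s(c), s(s(c))))))  →  e   [R3 at ε]

e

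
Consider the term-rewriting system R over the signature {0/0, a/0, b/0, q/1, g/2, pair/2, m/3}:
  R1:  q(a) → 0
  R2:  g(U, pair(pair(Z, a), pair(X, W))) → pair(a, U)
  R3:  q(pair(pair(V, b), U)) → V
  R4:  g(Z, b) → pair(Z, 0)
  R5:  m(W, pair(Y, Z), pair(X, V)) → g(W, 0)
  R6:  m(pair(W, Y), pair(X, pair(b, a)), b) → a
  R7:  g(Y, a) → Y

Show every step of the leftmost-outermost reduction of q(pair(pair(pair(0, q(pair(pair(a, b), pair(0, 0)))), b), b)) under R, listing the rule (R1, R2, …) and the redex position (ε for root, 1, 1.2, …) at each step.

pair(0, a)

1. q(pair(pair(pair(0, q(pair(pair(a, b), pair(0, 0)))), b), b))  →  pair(0, q(pair(pair(a, b), pair(0, 0))))   [R3 at ε]
2. pair(0, q(pair(pair(a, b), pair(0, 0))))  →  pair(0, a)   [R3 at 2]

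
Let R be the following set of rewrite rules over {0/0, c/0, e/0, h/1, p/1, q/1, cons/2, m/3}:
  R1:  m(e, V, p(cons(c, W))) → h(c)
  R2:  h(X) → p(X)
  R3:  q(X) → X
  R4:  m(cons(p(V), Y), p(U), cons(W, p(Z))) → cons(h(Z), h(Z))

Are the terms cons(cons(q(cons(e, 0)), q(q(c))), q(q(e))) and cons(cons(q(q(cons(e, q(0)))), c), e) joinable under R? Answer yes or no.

yes — NF(t₁) = cons(cons(cons(e, 0), c), e), NF(t₂) = cons(cons(cons(e, 0), c), e)

Reduce t₁ = cons(cons(q(cons(e, 0)), q(q(c))), q(q(e))):
1. cons(cons(q(cons(e, 0)), q(q(c))), q(q(e)))  →  cons(cons(cons(e, 0), q(q(c))), q(q(e)))   [R3 at 1.1]
2. cons(cons(cons(e, 0), q(q(c))), q(q(e)))  →  cons(cons(cons(e, 0), q(c)), q(q(e)))   [R3 at 1.2]
3. cons(cons(cons(e, 0), q(c)), q(q(e)))  →  cons(cons(cons(e, 0), c), q(q(e)))   [R3 at 1.2]
4. cons(cons(cons(e, 0), c), q(q(e)))  →  cons(cons(cons(e, 0), c), q(e))   [R3 at 2]
5. cons(cons(cons(e, 0), c), q(e))  →  cons(cons(cons(e, 0), c), e)   [R3 at 2]

Reduce t₂ = cons(cons(q(q(cons(e, q(0)))), c), e):
1. cons(cons(q(q(cons(e, q(0)))), c), e)  →  cons(cons(q(cons(e, q(0))), c), e)   [R3 at 1.1]
2. cons(cons(q(cons(e, q(0))), c), e)  →  cons(cons(cons(e, q(0)), c), e)   [R3 at 1.1]
3. cons(cons(cons(e, q(0)), c), e)  →  cons(cons(cons(e, 0), c), e)   [R3 at 1.1.2]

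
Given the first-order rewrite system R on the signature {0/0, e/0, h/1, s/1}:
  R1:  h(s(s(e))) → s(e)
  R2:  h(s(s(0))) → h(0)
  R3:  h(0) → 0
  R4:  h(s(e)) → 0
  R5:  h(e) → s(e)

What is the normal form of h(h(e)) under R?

1. h(h(e))  →  h(s(e))   [R5 at 1]
2. h(s(e))  →  0   [R4 at ε]

0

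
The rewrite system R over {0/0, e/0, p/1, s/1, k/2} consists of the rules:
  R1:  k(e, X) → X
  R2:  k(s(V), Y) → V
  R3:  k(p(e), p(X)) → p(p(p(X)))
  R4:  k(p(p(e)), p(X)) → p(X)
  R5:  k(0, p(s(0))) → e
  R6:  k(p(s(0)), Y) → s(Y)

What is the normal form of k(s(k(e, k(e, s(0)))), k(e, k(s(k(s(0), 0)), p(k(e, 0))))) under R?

1. k(s(k(e, k(e, s(0)))), k(e, k(s(k(s(0), 0)), p(k(e, 0)))))  →  k(e, k(e, s(0)))   [R2 at ε]
2. k(e, k(e, s(0)))  →  k(e, s(0))   [R1 at ε]
3. k(e, s(0))  →  s(0)   [R1 at ε]

s(0)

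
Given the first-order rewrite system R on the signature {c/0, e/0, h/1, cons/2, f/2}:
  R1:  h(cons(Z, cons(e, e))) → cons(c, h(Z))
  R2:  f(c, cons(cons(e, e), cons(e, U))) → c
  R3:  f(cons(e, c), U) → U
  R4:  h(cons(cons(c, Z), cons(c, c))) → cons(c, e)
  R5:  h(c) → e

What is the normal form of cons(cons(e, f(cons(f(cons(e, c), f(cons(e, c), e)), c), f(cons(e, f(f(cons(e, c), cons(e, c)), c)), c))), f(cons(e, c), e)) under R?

cons(cons(e, c), e)

1. cons(cons(e, f(cons(f(cons(e, c), f(cons(e, c), e)), c), f(cons(e, f(f(cons(e, c), cons(e, c)), c)), c))), f(cons(e, c), e))  →  cons(cons(e, f(cons(f(cons(e, c), e), c), f(cons(e, f(f(cons(e, c), cons(e, c)), c)), c))), f(cons(e, c), e))   [R3 at 1.2.1.1]
2. cons(cons(e, f(cons(f(cons(e, c), e), c), f(cons(e, f(f(cons(e, c), cons(e, c)), c)), c))), f(cons(e, c), e))  →  cons(cons(e, f(cons(e, c), f(cons(e, f(f(cons(e, c), cons(e, c)), c)), c))), f(cons(e, c), e))   [R3 at 1.2.1.1]
3. cons(cons(e, f(cons(e, c), f(cons(e, f(f(cons(e, c), cons(e, c)), c)), c))), f(cons(e, c), e))  →  cons(cons(e, f(cons(e, f(f(cons(e, c), cons(e, c)), c)), c)), f(cons(e, c), e))   [R3 at 1.2]
4. cons(cons(e, f(cons(e, f(f(cons(e, c), cons(e, c)), c)), c)), f(cons(e, c), e))  →  cons(cons(e, f(cons(e, f(cons(e, c), c)), c)), f(cons(e, c), e))   [R3 at 1.2.1.2.1]
5. cons(cons(e, f(cons(e, f(cons(e, c), c)), c)), f(cons(e, c), e))  →  cons(cons(e, f(cons(e, c), c)), f(cons(e, c), e))   [R3 at 1.2.1.2]
6. cons(cons(e, f(cons(e, c), c)), f(cons(e, c), e))  →  cons(cons(e, c), f(cons(e, c), e))   [R3 at 1.2]
7. cons(cons(e, c), f(cons(e, c), e))  →  cons(cons(e, c), e)   [R3 at 2]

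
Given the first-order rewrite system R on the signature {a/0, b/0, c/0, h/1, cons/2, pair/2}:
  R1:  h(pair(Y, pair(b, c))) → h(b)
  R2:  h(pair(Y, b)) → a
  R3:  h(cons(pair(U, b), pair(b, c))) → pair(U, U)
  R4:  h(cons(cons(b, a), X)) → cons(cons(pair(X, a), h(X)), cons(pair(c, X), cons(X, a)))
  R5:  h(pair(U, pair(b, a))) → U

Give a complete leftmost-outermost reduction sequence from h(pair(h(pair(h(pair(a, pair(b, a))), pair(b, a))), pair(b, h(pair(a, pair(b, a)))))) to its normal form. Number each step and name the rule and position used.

1. h(pair(h(pair(h(pair(a, pair(b, a))), pair(b, a))), pair(b, h(pair(a, pair(b, a))))))  →  h(pair(h(pair(a, pair(b, a))), pair(b, h(pair(a, pair(b, a))))))   [R5 at 1.1]
2. h(pair(h(pair(a, pair(b, a))), pair(b, h(pair(a, pair(b, a))))))  →  h(pair(a, pair(b, h(pair(a, pair(b, a))))))   [R5 at 1.1]
3. h(pair(a, pair(b, h(pair(a, pair(b, a))))))  →  h(pair(a, pair(b, a)))   [R5 at 1.2.2]
4. h(pair(a, pair(b, a)))  →  a   [R5 at ε]

a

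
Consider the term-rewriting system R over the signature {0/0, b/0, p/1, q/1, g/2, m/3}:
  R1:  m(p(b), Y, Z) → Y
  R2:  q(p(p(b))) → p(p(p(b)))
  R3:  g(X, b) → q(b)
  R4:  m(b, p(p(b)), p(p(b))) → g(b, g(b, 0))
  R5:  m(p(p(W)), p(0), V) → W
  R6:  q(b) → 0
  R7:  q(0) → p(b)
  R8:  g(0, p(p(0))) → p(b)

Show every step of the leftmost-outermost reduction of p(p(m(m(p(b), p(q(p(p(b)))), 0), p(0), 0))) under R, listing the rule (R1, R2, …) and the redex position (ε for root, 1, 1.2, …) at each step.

p(p(p(p(b))))

1. p(p(m(m(p(b), p(q(p(p(b)))), 0), p(0), 0)))  →  p(p(m(p(q(p(p(b)))), p(0), 0)))   [R1 at 1.1.1]
2. p(p(m(p(q(p(p(b)))), p(0), 0)))  →  p(p(m(p(p(p(p(b)))), p(0), 0)))   [R2 at 1.1.1.1]
3. p(p(m(p(p(p(p(b)))), p(0), 0)))  →  p(p(p(p(b))))   [R5 at 1.1]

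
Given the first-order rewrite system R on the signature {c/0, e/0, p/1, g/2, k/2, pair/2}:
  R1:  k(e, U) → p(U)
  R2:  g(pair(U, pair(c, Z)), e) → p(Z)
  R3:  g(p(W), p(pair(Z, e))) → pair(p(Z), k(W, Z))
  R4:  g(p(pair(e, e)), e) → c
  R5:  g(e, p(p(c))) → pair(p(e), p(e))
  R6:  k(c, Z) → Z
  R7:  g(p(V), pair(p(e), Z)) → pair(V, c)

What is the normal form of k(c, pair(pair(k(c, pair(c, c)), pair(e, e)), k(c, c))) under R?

pair(pair(pair(c, c), pair(e, e)), c)

1. k(c, pair(pair(k(c, pair(c, c)), pair(e, e)), k(c, c)))  →  pair(pair(k(c, pair(c, c)), pair(e, e)), k(c, c))   [R6 at ε]
2. pair(pair(k(c, pair(c, c)), pair(e, e)), k(c, c))  →  pair(pair(pair(c, c), pair(e, e)), k(c, c))   [R6 at 1.1]
3. pair(pair(pair(c, c), pair(e, e)), k(c, c))  →  pair(pair(pair(c, c), pair(e, e)), c)   [R6 at 2]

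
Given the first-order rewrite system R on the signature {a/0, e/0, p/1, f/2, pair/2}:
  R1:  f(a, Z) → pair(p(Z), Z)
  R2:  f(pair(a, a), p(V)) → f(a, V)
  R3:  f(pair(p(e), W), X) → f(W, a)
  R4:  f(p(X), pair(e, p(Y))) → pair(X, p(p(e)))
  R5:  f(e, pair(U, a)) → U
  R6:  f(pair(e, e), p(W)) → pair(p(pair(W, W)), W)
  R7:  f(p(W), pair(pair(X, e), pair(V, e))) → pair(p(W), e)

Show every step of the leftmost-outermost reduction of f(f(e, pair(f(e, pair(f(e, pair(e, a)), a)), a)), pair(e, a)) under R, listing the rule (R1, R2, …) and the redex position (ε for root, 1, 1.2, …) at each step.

e

1. f(f(e, pair(f(e, pair(f(e, pair(e, a)), a)), a)), pair(e, a))  →  f(f(e, pair(f(e, pair(e, a)), a)), pair(e, a))   [R5 at 1]
2. f(f(e, pair(f(e, pair(e, a)), a)), pair(e, a))  →  f(f(e, pair(e, a)), pair(e, a))   [R5 at 1]
3. f(f(e, pair(e, a)), pair(e, a))  →  f(e, pair(e, a))   [R5 at 1]
4. f(e, pair(e, a))  →  e   [R5 at ε]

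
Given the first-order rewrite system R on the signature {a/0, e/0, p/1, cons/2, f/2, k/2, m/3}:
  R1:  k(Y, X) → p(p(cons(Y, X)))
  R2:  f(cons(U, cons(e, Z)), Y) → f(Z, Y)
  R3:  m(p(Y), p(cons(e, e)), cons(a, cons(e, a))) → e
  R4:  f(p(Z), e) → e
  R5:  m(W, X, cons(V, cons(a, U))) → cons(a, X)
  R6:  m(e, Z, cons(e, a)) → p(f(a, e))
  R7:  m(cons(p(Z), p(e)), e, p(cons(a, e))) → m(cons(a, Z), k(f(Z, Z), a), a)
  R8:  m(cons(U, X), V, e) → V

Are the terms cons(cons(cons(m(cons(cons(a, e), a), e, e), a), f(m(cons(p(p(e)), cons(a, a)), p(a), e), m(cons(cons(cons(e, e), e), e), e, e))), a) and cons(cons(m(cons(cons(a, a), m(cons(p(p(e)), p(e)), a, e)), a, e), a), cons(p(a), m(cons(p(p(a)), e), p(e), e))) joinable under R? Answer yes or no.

no — NF(t₁) = cons(cons(cons(e, a), e), a), NF(t₂) = cons(cons(a, a), cons(p(a), p(e)))

Reduce t₁ = cons(cons(cons(m(cons(cons(a, e), a), e, e), a), f(m(cons(p(p(e)), cons(a, a)), p(a), e), m(cons(cons(cons(e, e), e), e), e, e))), a):
1. cons(cons(cons(m(cons(cons(a, e), a), e, e), a), f(m(cons(p(p(e)), cons(a, a)), p(a), e), m(cons(cons(cons(e, e), e), e), e, e))), a)  →  cons(cons(cons(e, a), f(m(cons(p(p(e)), cons(a, a)), p(a), e), m(cons(cons(cons(e, e), e), e), e, e))), a)   [R8 at 1.1.1]
2. cons(cons(cons(e, a), f(m(cons(p(p(e)), cons(a, a)), p(a), e), m(cons(cons(cons(e, e), e), e), e, e))), a)  →  cons(cons(cons(e, a), f(p(a), m(cons(cons(cons(e, e), e), e), e, e))), a)   [R8 at 1.2.1]
3. cons(cons(cons(e, a), f(p(a), m(cons(cons(cons(e, e), e), e), e, e))), a)  →  cons(cons(cons(e, a), f(p(a), e)), a)   [R8 at 1.2.2]
4. cons(cons(cons(e, a), f(p(a), e)), a)  →  cons(cons(cons(e, a), e), a)   [R4 at 1.2]

Reduce t₂ = cons(cons(m(cons(cons(a, a), m(cons(p(p(e)), p(e)), a, e)), a, e), a), cons(p(a), m(cons(p(p(a)), e), p(e), e))):
1. cons(cons(m(cons(cons(a, a), m(cons(p(p(e)), p(e)), a, e)), a, e), a), cons(p(a), m(cons(p(p(a)), e), p(e), e)))  →  cons(cons(a, a), cons(p(a), m(cons(p(p(a)), e), p(e), e)))   [R8 at 1.1]
2. cons(cons(a, a), cons(p(a), m(cons(p(p(a)), e), p(e), e)))  →  cons(cons(a, a), cons(p(a), p(e)))   [R8 at 2.2]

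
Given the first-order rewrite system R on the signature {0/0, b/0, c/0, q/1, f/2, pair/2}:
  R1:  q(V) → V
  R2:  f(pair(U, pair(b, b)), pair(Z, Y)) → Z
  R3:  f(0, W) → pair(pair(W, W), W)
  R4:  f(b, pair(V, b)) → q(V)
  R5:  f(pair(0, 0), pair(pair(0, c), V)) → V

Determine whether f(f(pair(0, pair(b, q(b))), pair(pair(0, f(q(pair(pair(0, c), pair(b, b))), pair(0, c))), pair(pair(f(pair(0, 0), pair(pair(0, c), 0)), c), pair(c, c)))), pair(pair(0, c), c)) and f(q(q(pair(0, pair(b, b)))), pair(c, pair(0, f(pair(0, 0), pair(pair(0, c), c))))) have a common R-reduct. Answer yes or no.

Reduce t₁ = f(f(pair(0, pair(b, q(b))), pair(pair(0, f(q(pair(pair(0, c), pair(b, b))), pair(0, c))), pair(pair(f(pair(0, 0), pair(pair(0, c), 0)), c), pair(c, c)))), pair(pair(0, c), c)):
1. f(f(pair(0, pair(b, q(b))), pair(pair(0, f(q(pair(pair(0, c), pair(b, b))), pair(0, c))), pair(pair(f(pair(0, 0), pair(pair(0, c), 0)), c), pair(c, c)))), pair(pair(0, c), c))  →  f(f(pair(0, pair(b, b)), pair(pair(0, f(q(pair(pair(0, c), pair(b, b))), pair(0, c))), pair(pair(f(pair(0, 0), pair(pair(0, c), 0)), c), pair(c, c)))), pair(pair(0, c), c))   [R1 at 1.1.2.2]
2. f(f(pair(0, pair(b, b)), pair(pair(0, f(q(pair(pair(0, c), pair(b, b))), pair(0, c))), pair(pair(f(pair(0, 0), pair(pair(0, c), 0)), c), pair(c, c)))), pair(pair(0, c), c))  →  f(pair(0, f(q(pair(pair(0, c), pair(b, b))), pair(0, c))), pair(pair(0, c), c))   [R2 at 1]
3. f(pair(0, f(q(pair(pair(0, c), pair(b, b))), pair(0, c))), pair(pair(0, c), c))  →  f(pair(0, f(pair(pair(0, c), pair(b, b)), pair(0, c))), pair(pair(0, c), c))   [R1 at 1.2.1]
4. f(pair(0, f(pair(pair(0, c), pair(b, b)), pair(0, c))), pair(pair(0, c), c))  →  f(pair(0, 0), pair(pair(0, c), c))   [R2 at 1.2]
5. f(pair(0, 0), pair(pair(0, c), c))  →  c   [R5 at ε]

Reduce t₂ = f(q(q(pair(0, pair(b, b)))), pair(c, pair(0, f(pair(0, 0), pair(pair(0, c), c))))):
1. f(q(q(pair(0, pair(b, b)))), pair(c, pair(0, f(pair(0, 0), pair(pair(0, c), c)))))  →  f(q(pair(0, pair(b, b))), pair(c, pair(0, f(pair(0, 0), pair(pair(0, c), c)))))   [R1 at 1]
2. f(q(pair(0, pair(b, b))), pair(c, pair(0, f(pair(0, 0), pair(pair(0, c), c)))))  →  f(pair(0, pair(b, b)), pair(c, pair(0, f(pair(0, 0), pair(pair(0, c), c)))))   [R1 at 1]
3. f(pair(0, pair(b, b)), pair(c, pair(0, f(pair(0, 0), pair(pair(0, c), c)))))  →  c   [R2 at ε]

yes — NF(t₁) = c, NF(t₂) = c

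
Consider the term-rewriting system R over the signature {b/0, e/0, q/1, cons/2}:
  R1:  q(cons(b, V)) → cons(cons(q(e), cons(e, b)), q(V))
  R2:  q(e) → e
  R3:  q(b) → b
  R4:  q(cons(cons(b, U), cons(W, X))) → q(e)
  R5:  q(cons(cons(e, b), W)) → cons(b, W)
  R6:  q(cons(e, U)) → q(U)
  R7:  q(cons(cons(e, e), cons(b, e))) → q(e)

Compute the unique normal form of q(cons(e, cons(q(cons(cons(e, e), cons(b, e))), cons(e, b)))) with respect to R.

b

1. q(cons(e, cons(q(cons(cons(e, e), cons(b, e))), cons(e, b))))  →  q(cons(q(cons(cons(e, e), cons(b, e))), cons(e, b)))   [R6 at ε]
2. q(cons(q(cons(cons(e, e), cons(b, e))), cons(e, b)))  →  q(cons(q(e), cons(e, b)))   [R7 at 1.1]
3. q(cons(q(e), cons(e, b)))  →  q(cons(e, cons(e, b)))   [R2 at 1.1]
4. q(cons(e, cons(e, b)))  →  q(cons(e, b))   [R6 at ε]
5. q(cons(e, b))  →  q(b)   [R6 at ε]
6. q(b)  →  b   [R3 at ε]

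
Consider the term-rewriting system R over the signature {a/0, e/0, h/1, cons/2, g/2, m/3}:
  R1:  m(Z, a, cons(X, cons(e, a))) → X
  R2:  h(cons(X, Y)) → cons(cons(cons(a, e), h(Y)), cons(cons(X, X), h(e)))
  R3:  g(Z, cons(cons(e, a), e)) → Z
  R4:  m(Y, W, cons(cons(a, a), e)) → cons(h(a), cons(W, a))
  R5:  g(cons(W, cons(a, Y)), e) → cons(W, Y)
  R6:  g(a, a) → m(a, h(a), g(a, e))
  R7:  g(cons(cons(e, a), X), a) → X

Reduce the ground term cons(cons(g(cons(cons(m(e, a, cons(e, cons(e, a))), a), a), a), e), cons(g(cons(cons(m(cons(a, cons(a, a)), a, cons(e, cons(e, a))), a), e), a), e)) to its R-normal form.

cons(cons(a, e), cons(e, e))

1. cons(cons(g(cons(cons(m(e, a, cons(e, cons(e, a))), a), a), a), e), cons(g(cons(cons(m(cons(a, cons(a, a)), a, cons(e, cons(e, a))), a), e), a), e))  →  cons(cons(g(cons(cons(e, a), a), a), e), cons(g(cons(cons(m(cons(a, cons(a, a)), a, cons(e, cons(e, a))), a), e), a), e))   [R1 at 1.1.1.1.1]
2. cons(cons(g(cons(cons(e, a), a), a), e), cons(g(cons(cons(m(cons(a, cons(a, a)), a, cons(e, cons(e, a))), a), e), a), e))  →  cons(cons(a, e), cons(g(cons(cons(m(cons(a, cons(a, a)), a, cons(e, cons(e, a))), a), e), a), e))   [R7 at 1.1]
3. cons(cons(a, e), cons(g(cons(cons(m(cons(a, cons(a, a)), a, cons(e, cons(e, a))), a), e), a), e))  →  cons(cons(a, e), cons(g(cons(cons(e, a), e), a), e))   [R1 at 2.1.1.1.1]
4. cons(cons(a, e), cons(g(cons(cons(e, a), e), a), e))  →  cons(cons(a, e), cons(e, e))   [R7 at 2.1]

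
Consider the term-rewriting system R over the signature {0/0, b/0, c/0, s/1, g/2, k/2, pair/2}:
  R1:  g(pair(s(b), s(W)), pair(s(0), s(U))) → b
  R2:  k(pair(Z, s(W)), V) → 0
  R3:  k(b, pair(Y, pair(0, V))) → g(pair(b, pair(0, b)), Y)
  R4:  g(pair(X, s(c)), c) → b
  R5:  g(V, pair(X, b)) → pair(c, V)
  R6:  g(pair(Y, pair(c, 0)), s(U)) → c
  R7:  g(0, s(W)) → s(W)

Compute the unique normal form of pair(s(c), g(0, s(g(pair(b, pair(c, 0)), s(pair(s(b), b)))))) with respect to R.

1. pair(s(c), g(0, s(g(pair(b, pair(c, 0)), s(pair(s(b), b))))))  →  pair(s(c), s(g(pair(b, pair(c, 0)), s(pair(s(b), b)))))   [R7 at 2]
2. pair(s(c), s(g(pair(b, pair(c, 0)), s(pair(s(b), b)))))  →  pair(s(c), s(c))   [R6 at 2.1]

pair(s(c), s(c))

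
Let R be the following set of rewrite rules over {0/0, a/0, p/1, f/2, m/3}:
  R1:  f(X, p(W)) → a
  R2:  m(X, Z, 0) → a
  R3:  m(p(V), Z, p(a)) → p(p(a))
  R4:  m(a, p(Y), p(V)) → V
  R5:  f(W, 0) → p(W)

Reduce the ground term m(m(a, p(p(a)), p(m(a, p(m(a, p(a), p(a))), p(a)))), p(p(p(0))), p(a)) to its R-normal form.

a

1. m(m(a, p(p(a)), p(m(a, p(m(a, p(a), p(a))), p(a)))), p(p(p(0))), p(a))  →  m(m(a, p(m(a, p(a), p(a))), p(a)), p(p(p(0))), p(a))   [R4 at 1]
2. m(m(a, p(m(a, p(a), p(a))), p(a)), p(p(p(0))), p(a))  →  m(a, p(p(p(0))), p(a))   [R4 at 1]
3. m(a, p(p(p(0))), p(a))  →  a   [R4 at ε]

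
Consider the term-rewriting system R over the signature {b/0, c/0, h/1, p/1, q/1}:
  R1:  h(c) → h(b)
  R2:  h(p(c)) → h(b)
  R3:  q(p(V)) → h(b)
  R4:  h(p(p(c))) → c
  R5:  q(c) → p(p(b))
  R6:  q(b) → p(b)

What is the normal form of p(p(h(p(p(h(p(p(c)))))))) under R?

1. p(p(h(p(p(h(p(p(c))))))))  →  p(p(h(p(p(c)))))   [R4 at 1.1.1.1.1]
2. p(p(h(p(p(c)))))  →  p(p(c))   [R4 at 1.1]

p(p(c))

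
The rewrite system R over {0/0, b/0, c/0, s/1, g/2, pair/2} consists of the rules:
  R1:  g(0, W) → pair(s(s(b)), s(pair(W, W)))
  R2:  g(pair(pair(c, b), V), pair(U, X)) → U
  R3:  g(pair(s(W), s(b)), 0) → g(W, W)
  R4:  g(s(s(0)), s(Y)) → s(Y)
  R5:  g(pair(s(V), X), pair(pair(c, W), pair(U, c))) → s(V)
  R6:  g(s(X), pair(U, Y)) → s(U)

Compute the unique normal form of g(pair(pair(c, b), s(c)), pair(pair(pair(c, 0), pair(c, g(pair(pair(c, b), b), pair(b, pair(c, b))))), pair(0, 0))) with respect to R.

1. g(pair(pair(c, b), s(c)), pair(pair(pair(c, 0), pair(c, g(pair(pair(c, b), b), pair(b, pair(c, b))))), pair(0, 0)))  →  pair(pair(c, 0), pair(c, g(pair(pair(c, b), b), pair(b, pair(c, b)))))   [R2 at ε]
2. pair(pair(c, 0), pair(c, g(pair(pair(c, b), b), pair(b, pair(c, b)))))  →  pair(pair(c, 0), pair(c, b))   [R2 at 2.2]

pair(pair(c, 0), pair(c, b))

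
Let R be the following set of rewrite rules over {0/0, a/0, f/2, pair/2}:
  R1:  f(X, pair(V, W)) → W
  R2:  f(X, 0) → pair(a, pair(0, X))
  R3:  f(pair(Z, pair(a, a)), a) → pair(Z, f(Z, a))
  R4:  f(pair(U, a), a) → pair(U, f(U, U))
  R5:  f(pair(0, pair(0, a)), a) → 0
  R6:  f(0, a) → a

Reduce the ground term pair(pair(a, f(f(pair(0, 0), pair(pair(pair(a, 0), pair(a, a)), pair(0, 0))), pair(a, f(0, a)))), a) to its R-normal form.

pair(pair(a, a), a)

1. pair(pair(a, f(f(pair(0, 0), pair(pair(pair(a, 0), pair(a, a)), pair(0, 0))), pair(a, f(0, a)))), a)  →  pair(pair(a, f(0, a)), a)   [R1 at 1.2]
2. pair(pair(a, f(0, a)), a)  →  pair(pair(a, a), a)   [R6 at 1.2]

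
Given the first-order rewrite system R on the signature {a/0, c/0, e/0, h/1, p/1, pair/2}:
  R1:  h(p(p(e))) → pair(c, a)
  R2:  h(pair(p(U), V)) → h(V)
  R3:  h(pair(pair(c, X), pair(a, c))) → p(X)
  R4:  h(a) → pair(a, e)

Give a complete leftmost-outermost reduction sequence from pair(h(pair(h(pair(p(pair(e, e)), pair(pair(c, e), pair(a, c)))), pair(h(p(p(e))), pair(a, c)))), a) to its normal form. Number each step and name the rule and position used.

1. pair(h(pair(h(pair(p(pair(e, e)), pair(pair(c, e), pair(a, c)))), pair(h(p(p(e))), pair(a, c)))), a)  →  pair(h(pair(h(pair(pair(c, e), pair(a, c))), pair(h(p(p(e))), pair(a, c)))), a)   [R2 at 1.1.1]
2. pair(h(pair(h(pair(pair(c, e), pair(a, c))), pair(h(p(p(e))), pair(a, c)))), a)  →  pair(h(pair(p(e), pair(h(p(p(e))), pair(a, c)))), a)   [R3 at 1.1.1]
3. pair(h(pair(p(e), pair(h(p(p(e))), pair(a, c)))), a)  →  pair(h(pair(h(p(p(e))), pair(a, c))), a)   [R2 at 1]
4. pair(h(pair(h(p(p(e))), pair(a, c))), a)  →  pair(h(pair(pair(c, a), pair(a, c))), a)   [R1 at 1.1.1]
5. pair(h(pair(pair(c, a), pair(a, c))), a)  →  pair(p(a), a)   [R3 at 1]

pair(p(a), a)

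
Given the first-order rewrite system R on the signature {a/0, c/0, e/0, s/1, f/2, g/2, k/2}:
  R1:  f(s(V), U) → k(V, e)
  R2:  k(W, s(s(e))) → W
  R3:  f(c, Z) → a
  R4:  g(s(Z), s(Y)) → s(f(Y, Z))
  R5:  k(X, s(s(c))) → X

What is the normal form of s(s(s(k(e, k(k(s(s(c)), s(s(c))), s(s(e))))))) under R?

1. s(s(s(k(e, k(k(s(s(c)), s(s(c))), s(s(e)))))))  →  s(s(s(k(e, k(s(s(c)), s(s(c)))))))   [R2 at 1.1.1.2]
2. s(s(s(k(e, k(s(s(c)), s(s(c)))))))  →  s(s(s(k(e, s(s(c))))))   [R5 at 1.1.1.2]
3. s(s(s(k(e, s(s(c))))))  →  s(s(s(e)))   [R5 at 1.1.1]

s(s(s(e)))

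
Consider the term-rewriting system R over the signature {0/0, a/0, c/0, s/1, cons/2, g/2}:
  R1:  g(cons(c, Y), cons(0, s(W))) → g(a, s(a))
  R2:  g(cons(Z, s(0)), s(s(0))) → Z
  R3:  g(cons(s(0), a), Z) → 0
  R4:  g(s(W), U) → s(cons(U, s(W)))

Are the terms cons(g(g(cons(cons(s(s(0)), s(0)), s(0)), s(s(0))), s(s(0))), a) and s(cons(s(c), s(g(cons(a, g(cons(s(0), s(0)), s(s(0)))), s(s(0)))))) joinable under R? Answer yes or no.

no — NF(t₁) = cons(s(s(0)), a), NF(t₂) = s(cons(s(c), s(a)))

Reduce t₁ = cons(g(g(cons(cons(s(s(0)), s(0)), s(0)), s(s(0))), s(s(0))), a):
1. cons(g(g(cons(cons(s(s(0)), s(0)), s(0)), s(s(0))), s(s(0))), a)  →  cons(g(cons(s(s(0)), s(0)), s(s(0))), a)   [R2 at 1.1]
2. cons(g(cons(s(s(0)), s(0)), s(s(0))), a)  →  cons(s(s(0)), a)   [R2 at 1]

Reduce t₂ = s(cons(s(c), s(g(cons(a, g(cons(s(0), s(0)), s(s(0)))), s(s(0)))))):
1. s(cons(s(c), s(g(cons(a, g(cons(s(0), s(0)), s(s(0)))), s(s(0))))))  →  s(cons(s(c), s(g(cons(a, s(0)), s(s(0))))))   [R2 at 1.2.1.1.2]
2. s(cons(s(c), s(g(cons(a, s(0)), s(s(0))))))  →  s(cons(s(c), s(a)))   [R2 at 1.2.1]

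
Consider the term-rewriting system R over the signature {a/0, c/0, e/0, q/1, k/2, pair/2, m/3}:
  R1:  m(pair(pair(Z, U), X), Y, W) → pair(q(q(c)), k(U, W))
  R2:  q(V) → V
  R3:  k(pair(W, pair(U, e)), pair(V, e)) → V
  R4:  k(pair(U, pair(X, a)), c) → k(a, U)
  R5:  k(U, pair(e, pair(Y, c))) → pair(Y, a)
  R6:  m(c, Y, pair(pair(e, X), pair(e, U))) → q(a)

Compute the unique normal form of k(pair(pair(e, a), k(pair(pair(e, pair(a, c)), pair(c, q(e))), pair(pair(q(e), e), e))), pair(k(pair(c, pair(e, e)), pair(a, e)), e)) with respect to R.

1. k(pair(pair(e, a), k(pair(pair(e, pair(a, c)), pair(c, q(e))), pair(pair(q(e), e), e))), pair(k(pair(c, pair(e, e)), pair(a, e)), e))  →  k(pair(pair(e, a), k(pair(pair(e, pair(a, c)), pair(c, e)), pair(pair(q(e), e), e))), pair(k(pair(c, pair(e, e)), pair(a, e)), e))   [R2 at 1.2.1.2.2]
2. k(pair(pair(e, a), k(pair(pair(e, pair(a, c)), pair(c, e)), pair(pair(q(e), e), e))), pair(k(pair(c, pair(e, e)), pair(a, e)), e))  →  k(pair(pair(e, a), pair(q(e), e)), pair(k(pair(c, pair(e, e)), pair(a, e)), e))   [R3 at 1.2]
3. k(pair(pair(e, a), pair(q(e), e)), pair(k(pair(c, pair(e, e)), pair(a, e)), e))  →  k(pair(c, pair(e, e)), pair(a, e))   [R3 at ε]
4. k(pair(c, pair(e, e)), pair(a, e))  →  a   [R3 at ε]

a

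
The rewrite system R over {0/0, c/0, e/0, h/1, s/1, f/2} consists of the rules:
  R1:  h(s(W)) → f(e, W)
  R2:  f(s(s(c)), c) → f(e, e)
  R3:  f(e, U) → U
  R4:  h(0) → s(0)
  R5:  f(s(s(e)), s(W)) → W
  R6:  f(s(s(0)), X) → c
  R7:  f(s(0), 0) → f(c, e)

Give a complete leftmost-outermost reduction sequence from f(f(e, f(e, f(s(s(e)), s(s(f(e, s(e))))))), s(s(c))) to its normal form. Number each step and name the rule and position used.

s(c)

1. f(f(e, f(e, f(s(s(e)), s(s(f(e, s(e))))))), s(s(c)))  →  f(f(e, f(s(s(e)), s(s(f(e, s(e)))))), s(s(c)))   [R3 at 1]
2. f(f(e, f(s(s(e)), s(s(f(e, s(e)))))), s(s(c)))  →  f(f(s(s(e)), s(s(f(e, s(e))))), s(s(c)))   [R3 at 1]
3. f(f(s(s(e)), s(s(f(e, s(e))))), s(s(c)))  →  f(s(f(e, s(e))), s(s(c)))   [R5 at 1]
4. f(s(f(e, s(e))), s(s(c)))  →  f(s(s(e)), s(s(c)))   [R3 at 1.1]
5. f(s(s(e)), s(s(c)))  →  s(c)   [R5 at ε]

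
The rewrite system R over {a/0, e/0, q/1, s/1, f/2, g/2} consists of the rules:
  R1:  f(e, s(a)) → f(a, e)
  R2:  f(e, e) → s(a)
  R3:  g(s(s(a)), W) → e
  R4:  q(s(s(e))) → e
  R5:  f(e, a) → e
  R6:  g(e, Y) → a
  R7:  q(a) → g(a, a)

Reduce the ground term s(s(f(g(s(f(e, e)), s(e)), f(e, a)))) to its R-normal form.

1. s(s(f(g(s(f(e, e)), s(e)), f(e, a))))  →  s(s(f(g(s(s(a)), s(e)), f(e, a))))   [R2 at 1.1.1.1.1]
2. s(s(f(g(s(s(a)), s(e)), f(e, a))))  →  s(s(f(e, f(e, a))))   [R3 at 1.1.1]
3. s(s(f(e, f(e, a))))  →  s(s(f(e, e)))   [R5 at 1.1.2]
4. s(s(f(e, e)))  →  s(s(s(a)))   [R2 at 1.1]

s(s(s(a)))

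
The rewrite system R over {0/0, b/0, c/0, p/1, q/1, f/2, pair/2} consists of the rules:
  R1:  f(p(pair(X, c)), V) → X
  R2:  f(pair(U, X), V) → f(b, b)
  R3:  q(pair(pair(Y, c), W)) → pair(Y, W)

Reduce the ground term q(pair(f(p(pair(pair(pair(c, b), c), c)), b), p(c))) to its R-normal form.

1. q(pair(f(p(pair(pair(pair(c, b), c), c)), b), p(c)))  →  q(pair(pair(pair(c, b), c), p(c)))   [R1 at 1.1]
2. q(pair(pair(pair(c, b), c), p(c)))  →  pair(pair(c, b), p(c))   [R3 at ε]

pair(pair(c, b), p(c))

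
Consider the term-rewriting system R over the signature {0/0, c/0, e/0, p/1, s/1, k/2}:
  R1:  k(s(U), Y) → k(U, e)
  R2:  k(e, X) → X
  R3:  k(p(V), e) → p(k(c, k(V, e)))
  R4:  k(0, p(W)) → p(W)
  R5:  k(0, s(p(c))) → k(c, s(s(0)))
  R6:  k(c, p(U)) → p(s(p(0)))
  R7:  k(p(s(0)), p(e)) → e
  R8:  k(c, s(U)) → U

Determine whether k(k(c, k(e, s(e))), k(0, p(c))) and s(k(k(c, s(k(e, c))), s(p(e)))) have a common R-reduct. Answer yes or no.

Reduce t₁ = k(k(c, k(e, s(e))), k(0, p(c))):
1. k(k(c, k(e, s(e))), k(0, p(c)))  →  k(k(c, s(e)), k(0, p(c)))   [R2 at 1.2]
2. k(k(c, s(e)), k(0, p(c)))  →  k(e, k(0, p(c)))   [R8 at 1]
3. k(e, k(0, p(c)))  →  k(0, p(c))   [R2 at ε]
4. k(0, p(c))  →  p(c)   [R4 at ε]

Reduce t₂ = s(k(k(c, s(k(e, c))), s(p(e)))):
1. s(k(k(c, s(k(e, c))), s(p(e))))  →  s(k(k(e, c), s(p(e))))   [R8 at 1.1]
2. s(k(k(e, c), s(p(e))))  →  s(k(c, s(p(e))))   [R2 at 1.1]
3. s(k(c, s(p(e))))  →  s(p(e))   [R8 at 1]

no — NF(t₁) = p(c), NF(t₂) = s(p(e))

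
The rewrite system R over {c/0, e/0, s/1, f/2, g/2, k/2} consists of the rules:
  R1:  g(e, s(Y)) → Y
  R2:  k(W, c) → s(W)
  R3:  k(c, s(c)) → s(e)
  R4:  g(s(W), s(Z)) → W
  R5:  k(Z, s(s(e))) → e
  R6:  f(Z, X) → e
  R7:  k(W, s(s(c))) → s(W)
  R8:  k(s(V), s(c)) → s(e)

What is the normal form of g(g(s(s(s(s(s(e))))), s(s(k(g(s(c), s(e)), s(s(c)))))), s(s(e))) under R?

s(s(s(e)))

1. g(g(s(s(s(s(s(e))))), s(s(k(g(s(c), s(e)), s(s(c)))))), s(s(e)))  →  g(s(s(s(s(e)))), s(s(e)))   [R4 at 1]
2. g(s(s(s(s(e)))), s(s(e)))  →  s(s(s(e)))   [R4 at ε]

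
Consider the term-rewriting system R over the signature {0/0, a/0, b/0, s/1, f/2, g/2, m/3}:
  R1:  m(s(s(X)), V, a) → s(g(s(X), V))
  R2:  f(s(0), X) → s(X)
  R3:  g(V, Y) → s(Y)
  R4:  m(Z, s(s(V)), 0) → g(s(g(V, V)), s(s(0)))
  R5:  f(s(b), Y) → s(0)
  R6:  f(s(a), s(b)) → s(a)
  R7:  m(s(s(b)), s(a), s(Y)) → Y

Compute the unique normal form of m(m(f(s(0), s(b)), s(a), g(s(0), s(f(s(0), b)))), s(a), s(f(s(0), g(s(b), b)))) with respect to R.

s(s(b))

1. m(m(f(s(0), s(b)), s(a), g(s(0), s(f(s(0), b)))), s(a), s(f(s(0), g(s(b), b))))  →  m(m(s(s(b)), s(a), g(s(0), s(f(s(0), b)))), s(a), s(f(s(0), g(s(b), b))))   [R2 at 1.1]
2. m(m(s(s(b)), s(a), g(s(0), s(f(s(0), b)))), s(a), s(f(s(0), g(s(b), b))))  →  m(m(s(s(b)), s(a), s(s(f(s(0), b)))), s(a), s(f(s(0), g(s(b), b))))   [R3 at 1.3]
3. m(m(s(s(b)), s(a), s(s(f(s(0), b)))), s(a), s(f(s(0), g(s(b), b))))  →  m(s(f(s(0), b)), s(a), s(f(s(0), g(s(b), b))))   [R7 at 1]
4. m(s(f(s(0), b)), s(a), s(f(s(0), g(s(b), b))))  →  m(s(s(b)), s(a), s(f(s(0), g(s(b), b))))   [R2 at 1.1]
5. m(s(s(b)), s(a), s(f(s(0), g(s(b), b))))  →  f(s(0), g(s(b), b))   [R7 at ε]
6. f(s(0), g(s(b), b))  →  s(g(s(b), b))   [R2 at ε]
7. s(g(s(b), b))  →  s(s(b))   [R3 at 1]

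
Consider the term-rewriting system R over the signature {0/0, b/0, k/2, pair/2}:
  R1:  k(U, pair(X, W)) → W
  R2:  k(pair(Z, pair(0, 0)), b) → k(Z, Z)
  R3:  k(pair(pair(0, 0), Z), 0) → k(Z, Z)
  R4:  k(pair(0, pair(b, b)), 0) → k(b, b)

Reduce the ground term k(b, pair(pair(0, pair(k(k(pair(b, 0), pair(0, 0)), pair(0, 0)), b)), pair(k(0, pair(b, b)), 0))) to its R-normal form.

pair(b, 0)

1. k(b, pair(pair(0, pair(k(k(pair(b, 0), pair(0, 0)), pair(0, 0)), b)), pair(k(0, pair(b, b)), 0)))  →  pair(k(0, pair(b, b)), 0)   [R1 at ε]
2. pair(k(0, pair(b, b)), 0)  →  pair(b, 0)   [R1 at 1]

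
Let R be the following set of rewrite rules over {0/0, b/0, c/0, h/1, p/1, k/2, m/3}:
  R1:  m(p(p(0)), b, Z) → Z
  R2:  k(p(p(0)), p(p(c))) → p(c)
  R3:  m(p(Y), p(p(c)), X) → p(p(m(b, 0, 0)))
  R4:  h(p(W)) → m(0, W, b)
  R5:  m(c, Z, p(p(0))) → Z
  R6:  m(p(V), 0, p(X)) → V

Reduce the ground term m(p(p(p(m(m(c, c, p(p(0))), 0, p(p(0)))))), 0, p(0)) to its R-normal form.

p(p(0))

1. m(p(p(p(m(m(c, c, p(p(0))), 0, p(p(0)))))), 0, p(0))  →  p(p(m(m(c, c, p(p(0))), 0, p(p(0)))))   [R6 at ε]
2. p(p(m(m(c, c, p(p(0))), 0, p(p(0)))))  →  p(p(m(c, 0, p(p(0)))))   [R5 at 1.1.1]
3. p(p(m(c, 0, p(p(0)))))  →  p(p(0))   [R5 at 1.1]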